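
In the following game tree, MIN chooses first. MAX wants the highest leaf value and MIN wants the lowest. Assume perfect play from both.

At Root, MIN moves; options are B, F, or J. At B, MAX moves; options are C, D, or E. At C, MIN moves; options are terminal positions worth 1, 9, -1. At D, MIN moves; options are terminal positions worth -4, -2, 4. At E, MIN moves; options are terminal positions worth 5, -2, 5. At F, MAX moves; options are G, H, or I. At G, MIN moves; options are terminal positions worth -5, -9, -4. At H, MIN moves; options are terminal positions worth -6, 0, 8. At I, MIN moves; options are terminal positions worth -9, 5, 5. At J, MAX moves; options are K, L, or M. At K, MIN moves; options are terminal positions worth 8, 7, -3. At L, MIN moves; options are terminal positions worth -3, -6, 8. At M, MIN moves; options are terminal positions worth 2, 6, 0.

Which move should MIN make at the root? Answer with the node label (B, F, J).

C (MIN): min(1, 9, -1) = -1
D (MIN): min(-4, -2, 4) = -4
E (MIN): min(5, -2, 5) = -2
B (MAX): max(-1, -4, -2) = -1
G (MIN): min(-5, -9, -4) = -9
H (MIN): min(-6, 0, 8) = -6
I (MIN): min(-9, 5, 5) = -9
F (MAX): max(-9, -6, -9) = -6
K (MIN): min(8, 7, -3) = -3
L (MIN): min(-3, -6, 8) = -6
M (MIN): min(2, 6, 0) = 0
J (MAX): max(-3, -6, 0) = 0
Root (MIN): min(-1, -6, 0) = -6
MIN picks the child with the lowest value: F (value -6).

F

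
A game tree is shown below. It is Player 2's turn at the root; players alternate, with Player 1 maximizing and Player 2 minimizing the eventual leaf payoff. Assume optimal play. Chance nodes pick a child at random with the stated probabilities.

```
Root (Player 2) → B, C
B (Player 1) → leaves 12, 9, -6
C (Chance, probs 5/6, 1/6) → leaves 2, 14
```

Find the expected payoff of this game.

4

B (Player 1): max(12, 9, -6) = 12
C (Chance): 5/6·2 + 1/6·14 = 4
Root (Player 2): min(12, 4) = 4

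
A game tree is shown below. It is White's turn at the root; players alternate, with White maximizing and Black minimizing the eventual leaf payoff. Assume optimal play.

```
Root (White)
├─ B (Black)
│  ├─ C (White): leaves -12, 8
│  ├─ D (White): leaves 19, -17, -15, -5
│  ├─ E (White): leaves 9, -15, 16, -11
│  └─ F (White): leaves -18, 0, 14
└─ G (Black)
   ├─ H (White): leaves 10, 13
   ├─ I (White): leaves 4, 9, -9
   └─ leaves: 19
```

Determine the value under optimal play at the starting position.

C (White): max(-12, 8) = 8
D (White): max(19, -17, -15, -5) = 19
E (White): max(9, -15, 16, -11) = 16
F (White): max(-18, 0, 14) = 14
B (Black): min(8, 19, 16, 14) = 8
H (White): max(10, 13) = 13
I (White): max(4, 9, -9) = 9
G (Black): min(13, 9, 19) = 9
Root (White): max(8, 9) = 9

9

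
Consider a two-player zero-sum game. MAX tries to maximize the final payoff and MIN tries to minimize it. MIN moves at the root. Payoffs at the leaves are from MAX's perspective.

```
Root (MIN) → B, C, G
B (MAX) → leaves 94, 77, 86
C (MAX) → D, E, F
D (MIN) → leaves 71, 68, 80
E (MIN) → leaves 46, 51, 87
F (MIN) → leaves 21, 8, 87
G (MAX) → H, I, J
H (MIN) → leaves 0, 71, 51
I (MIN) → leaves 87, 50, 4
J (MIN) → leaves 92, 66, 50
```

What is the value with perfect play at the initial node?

50

B (MAX): max(94, 77, 86) = 94
D (MIN): min(71, 68, 80) = 68
E (MIN): min(46, 51, 87) = 46
F (MIN): min(21, 8, 87) = 8
C (MAX): max(68, 46, 8) = 68
H (MIN): min(0, 71, 51) = 0
I (MIN): min(87, 50, 4) = 4
J (MIN): min(92, 66, 50) = 50
G (MAX): max(0, 4, 50) = 50
Root (MIN): min(94, 68, 50) = 50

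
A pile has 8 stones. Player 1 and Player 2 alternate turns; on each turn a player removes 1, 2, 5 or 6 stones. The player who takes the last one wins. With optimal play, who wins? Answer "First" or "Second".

First

Compute winning (W) and losing (L) positions by backward induction:
i:   0  1  2  3  4  5  6  7  8
     L  W  W  L  W  W  W  L  W
Position 8 is W, so the first player wins.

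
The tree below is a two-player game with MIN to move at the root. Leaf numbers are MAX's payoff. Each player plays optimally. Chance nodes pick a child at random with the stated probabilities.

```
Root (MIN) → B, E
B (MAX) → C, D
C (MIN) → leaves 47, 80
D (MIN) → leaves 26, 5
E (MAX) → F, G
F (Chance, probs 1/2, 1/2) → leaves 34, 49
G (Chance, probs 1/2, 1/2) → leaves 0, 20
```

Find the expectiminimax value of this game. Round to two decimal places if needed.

C (MIN): min(47, 80) = 47
D (MIN): min(26, 5) = 5
B (MAX): max(47, 5) = 47
F (Chance): 1/2·34 + 1/2·49 = 41.5
G (Chance): 1/2·0 + 1/2·20 = 10
E (MAX): max(41.5, 10) = 41.5
Root (MIN): min(47, 41.5) = 41.5

41.5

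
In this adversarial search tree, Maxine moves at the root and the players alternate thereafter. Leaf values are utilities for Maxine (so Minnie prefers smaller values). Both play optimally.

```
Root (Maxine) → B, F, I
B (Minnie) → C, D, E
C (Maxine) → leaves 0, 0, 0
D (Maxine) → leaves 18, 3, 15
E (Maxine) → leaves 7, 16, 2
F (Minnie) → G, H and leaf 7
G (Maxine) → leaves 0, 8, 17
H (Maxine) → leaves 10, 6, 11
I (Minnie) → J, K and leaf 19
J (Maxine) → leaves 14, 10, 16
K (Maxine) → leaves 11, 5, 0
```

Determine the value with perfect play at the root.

C (Maxine): max(0, 0, 0) = 0
D (Maxine): max(18, 3, 15) = 18
E (Maxine): max(7, 16, 2) = 16
B (Minnie): min(0, 18, 16) = 0
G (Maxine): max(0, 8, 17) = 17
H (Maxine): max(10, 6, 11) = 11
F (Minnie): min(17, 11, 7) = 7
J (Maxine): max(14, 10, 16) = 16
K (Maxine): max(11, 5, 0) = 11
I (Minnie): min(16, 11, 19) = 11
Root (Maxine): max(0, 7, 11) = 11

11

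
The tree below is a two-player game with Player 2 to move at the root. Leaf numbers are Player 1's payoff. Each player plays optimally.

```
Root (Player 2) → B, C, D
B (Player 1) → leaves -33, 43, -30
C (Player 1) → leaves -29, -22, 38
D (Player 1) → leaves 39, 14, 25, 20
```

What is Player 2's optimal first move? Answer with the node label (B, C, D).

C

B (Player 1): max(-33, 43, -30) = 43
C (Player 1): max(-29, -22, 38) = 38
D (Player 1): max(39, 14, 25, 20) = 39
Root (Player 2): min(43, 38, 39) = 38
Player 2 picks the child with the lowest value: C (value 38).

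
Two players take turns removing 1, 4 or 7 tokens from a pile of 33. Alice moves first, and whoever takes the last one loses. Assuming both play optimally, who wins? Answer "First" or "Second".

Second

Compute winning (W) and losing (L) positions by backward induction:
i:   0  1  2  3  4  5  6  7  8  9 10 11 12 13 14 15 16 17 18 19 20 21 22 23 24 25 26 27 28 29 30 31 32 33
     W  L  W  L  W  W  L  W  W  L  W  L  W  W  L  W  W  L  W  L  W  W  L  W  W  L  W  L  W  W  L  W  W  L
Position 33 is L, so the second player wins.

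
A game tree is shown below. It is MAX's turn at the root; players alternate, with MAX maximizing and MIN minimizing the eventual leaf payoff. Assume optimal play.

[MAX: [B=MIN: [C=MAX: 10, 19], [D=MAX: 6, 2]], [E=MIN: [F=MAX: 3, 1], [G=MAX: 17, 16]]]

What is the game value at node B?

C: max(10, 19) = 19
D: max(6, 2) = 6
B: min(19, 6) = 6

6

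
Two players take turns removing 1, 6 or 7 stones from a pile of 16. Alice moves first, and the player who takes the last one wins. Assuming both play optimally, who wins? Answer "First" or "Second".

Second

Compute winning (W) and losing (L) positions by backward induction:
i:   0  1  2  3  4  5  6  7  8  9 10 11 12 13 14 15 16
     L  W  L  W  L  W  W  W  W  W  W  W  L  W  L  W  L
Position 16 is L, so the second player wins.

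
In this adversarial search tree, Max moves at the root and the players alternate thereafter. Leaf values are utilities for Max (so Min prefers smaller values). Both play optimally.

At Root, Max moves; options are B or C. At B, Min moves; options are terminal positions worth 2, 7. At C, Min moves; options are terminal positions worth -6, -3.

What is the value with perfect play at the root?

B (Min): min(2, 7) = 2
C (Min): min(-6, -3) = -6
Root (Max): max(2, -6) = 2

2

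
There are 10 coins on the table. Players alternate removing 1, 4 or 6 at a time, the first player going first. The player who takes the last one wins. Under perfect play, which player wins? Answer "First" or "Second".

Positions where the player to move wins (W) vs loses (L):
i:   0  1  2  3  4  5  6  7  8  9 10
     L  W  L  W  W  L  W  L  W  W  L
Position 10 is L, so the second player wins.

Second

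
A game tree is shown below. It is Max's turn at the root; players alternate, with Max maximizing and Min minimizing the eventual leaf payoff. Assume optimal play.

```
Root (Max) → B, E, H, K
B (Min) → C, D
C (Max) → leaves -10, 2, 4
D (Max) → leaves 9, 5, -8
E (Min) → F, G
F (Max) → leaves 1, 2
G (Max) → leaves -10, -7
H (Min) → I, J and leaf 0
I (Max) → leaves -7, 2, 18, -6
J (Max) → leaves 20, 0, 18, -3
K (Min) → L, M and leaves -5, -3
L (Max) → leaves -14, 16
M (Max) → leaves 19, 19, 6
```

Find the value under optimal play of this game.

4

C (Max): max(-10, 2, 4) = 4
D (Max): max(9, 5, -8) = 9
B (Min): min(4, 9) = 4
F (Max): max(1, 2) = 2
G (Max): max(-10, -7) = -7
E (Min): min(2, -7) = -7
I (Max): max(-7, 2, 18, -6) = 18
J (Max): max(20, 0, 18, -3) = 20
H (Min): min(18, 20, 0) = 0
L (Max): max(-14, 16) = 16
M (Max): max(19, 19, 6) = 19
K (Min): min(16, 19, -5, -3) = -5
Root (Max): max(4, -7, 0, -5) = 4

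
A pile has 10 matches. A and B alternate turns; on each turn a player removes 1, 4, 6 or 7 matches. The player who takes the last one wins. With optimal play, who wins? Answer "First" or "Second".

Second

Compute winning (W) and losing (L) positions by backward induction:
i:   0  1  2  3  4  5  6  7  8  9 10
     L  W  L  W  W  L  W  W  W  W  L
Position 10 is L, so the second player wins.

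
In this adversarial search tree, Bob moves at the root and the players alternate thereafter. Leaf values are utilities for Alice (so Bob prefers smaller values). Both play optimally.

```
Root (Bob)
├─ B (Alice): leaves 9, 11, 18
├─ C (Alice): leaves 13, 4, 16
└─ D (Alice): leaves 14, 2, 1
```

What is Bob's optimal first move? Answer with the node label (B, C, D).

B (Alice): max(9, 11, 18) = 18
C (Alice): max(13, 4, 16) = 16
D (Alice): max(14, 2, 1) = 14
Root (Bob): min(18, 16, 14) = 14
Bob picks the child with the lowest value: D (value 14).

D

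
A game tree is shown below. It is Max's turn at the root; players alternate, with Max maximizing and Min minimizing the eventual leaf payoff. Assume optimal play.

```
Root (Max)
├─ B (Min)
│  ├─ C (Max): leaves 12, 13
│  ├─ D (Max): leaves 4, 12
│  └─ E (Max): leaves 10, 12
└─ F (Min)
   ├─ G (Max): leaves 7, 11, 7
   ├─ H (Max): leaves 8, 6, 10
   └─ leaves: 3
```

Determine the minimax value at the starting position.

12

C (Max): max(12, 13) = 13
D (Max): max(4, 12) = 12
E (Max): max(10, 12) = 12
B (Min): min(13, 12, 12) = 12
G (Max): max(7, 11, 7) = 11
H (Max): max(8, 6, 10) = 10
F (Min): min(11, 10, 3) = 3
Root (Max): max(12, 3) = 12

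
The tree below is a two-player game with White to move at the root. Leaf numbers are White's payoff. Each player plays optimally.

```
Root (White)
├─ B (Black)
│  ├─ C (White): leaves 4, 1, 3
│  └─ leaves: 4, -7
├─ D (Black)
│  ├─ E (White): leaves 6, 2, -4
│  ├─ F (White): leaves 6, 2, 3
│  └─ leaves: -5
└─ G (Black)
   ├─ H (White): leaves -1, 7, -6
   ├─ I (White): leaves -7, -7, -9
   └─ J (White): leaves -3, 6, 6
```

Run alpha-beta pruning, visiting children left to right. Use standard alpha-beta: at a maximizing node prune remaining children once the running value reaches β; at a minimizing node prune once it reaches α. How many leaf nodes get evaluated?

C [α=-∞,β=+∞]: v=4
B [α=-∞,β=+∞]: v=-7
E [α=-7,β=+∞]: v=6
F [α=-7,β=6]: v=6 after child 1 ≥ β → β-cutoff, skip 2
D [α=-7,β=+∞]: v=-5
H [α=-5,β=+∞]: v=7
I [α=-5,β=7]: v=-7
G [α=-5,β=+∞]: v=-7 after child 2 ≤ α → α-cutoff, skip 1
Root [α=-∞,β=+∞]: v=-5
Leaves evaluated: 16 of 21.

16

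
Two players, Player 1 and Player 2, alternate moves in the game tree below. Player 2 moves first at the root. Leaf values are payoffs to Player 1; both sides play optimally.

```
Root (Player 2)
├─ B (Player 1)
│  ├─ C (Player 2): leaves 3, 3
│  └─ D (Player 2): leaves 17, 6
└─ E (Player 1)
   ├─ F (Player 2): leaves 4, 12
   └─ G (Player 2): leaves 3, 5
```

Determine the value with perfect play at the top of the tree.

C (Player 2): min(3, 3) = 3
D (Player 2): min(17, 6) = 6
B (Player 1): max(3, 6) = 6
F (Player 2): min(4, 12) = 4
G (Player 2): min(3, 5) = 3
E (Player 1): max(4, 3) = 4
Root (Player 2): min(6, 4) = 4

4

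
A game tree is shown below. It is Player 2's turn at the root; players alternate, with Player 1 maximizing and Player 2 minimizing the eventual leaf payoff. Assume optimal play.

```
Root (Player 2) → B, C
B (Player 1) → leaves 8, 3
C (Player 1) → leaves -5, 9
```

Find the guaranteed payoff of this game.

B (Player 1): max(8, 3) = 8
C (Player 1): max(-5, 9) = 9
Root (Player 2): min(8, 9) = 8

8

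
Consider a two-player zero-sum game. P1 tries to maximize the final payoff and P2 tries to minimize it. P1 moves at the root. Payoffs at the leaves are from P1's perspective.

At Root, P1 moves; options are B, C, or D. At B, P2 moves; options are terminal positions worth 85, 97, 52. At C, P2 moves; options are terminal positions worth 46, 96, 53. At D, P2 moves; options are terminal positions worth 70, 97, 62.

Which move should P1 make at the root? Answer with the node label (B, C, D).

D

B (P2): min(85, 97, 52) = 52
C (P2): min(46, 96, 53) = 46
D (P2): min(70, 97, 62) = 62
Root (P1): max(52, 46, 62) = 62
P1 picks the child with the highest value: D (value 62).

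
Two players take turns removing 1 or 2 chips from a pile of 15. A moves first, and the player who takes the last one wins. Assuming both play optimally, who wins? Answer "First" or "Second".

i:   0  1  2  3  4  5  6  7  8  9 10 11 12 13 14 15
     L  W  W  L  W  W  L  W  W  L  W  W  L  W  W  L
Position 15 is L, so the second player wins.

Second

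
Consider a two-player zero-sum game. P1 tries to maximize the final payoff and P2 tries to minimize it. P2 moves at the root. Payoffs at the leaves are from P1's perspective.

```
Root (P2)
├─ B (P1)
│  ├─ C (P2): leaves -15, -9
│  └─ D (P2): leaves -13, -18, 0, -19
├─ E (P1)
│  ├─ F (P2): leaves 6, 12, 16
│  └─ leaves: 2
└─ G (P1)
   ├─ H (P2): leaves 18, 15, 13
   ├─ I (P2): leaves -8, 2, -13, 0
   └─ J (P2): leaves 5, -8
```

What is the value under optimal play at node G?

H: min(18, 15, 13) = 13
I: min(-8, 2, -13, 0) = -13
J: min(5, -8) = -8
G: max(13, -13, -8) = 13

13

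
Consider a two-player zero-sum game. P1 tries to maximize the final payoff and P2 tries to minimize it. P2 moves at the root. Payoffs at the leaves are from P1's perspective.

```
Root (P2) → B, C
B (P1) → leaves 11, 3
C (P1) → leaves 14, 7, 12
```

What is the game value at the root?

11

B (P1): max(11, 3) = 11
C (P1): max(14, 7, 12) = 14
Root (P2): min(11, 14) = 11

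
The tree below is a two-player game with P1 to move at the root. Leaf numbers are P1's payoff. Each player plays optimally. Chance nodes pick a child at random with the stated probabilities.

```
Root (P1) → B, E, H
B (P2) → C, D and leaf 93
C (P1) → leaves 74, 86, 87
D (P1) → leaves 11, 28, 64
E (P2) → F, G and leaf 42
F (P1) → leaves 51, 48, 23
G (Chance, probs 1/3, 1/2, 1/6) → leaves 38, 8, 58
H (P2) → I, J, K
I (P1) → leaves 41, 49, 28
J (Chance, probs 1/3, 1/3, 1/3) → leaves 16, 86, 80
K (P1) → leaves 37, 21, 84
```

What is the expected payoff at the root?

C (P1): max(74, 86, 87) = 87
D (P1): max(11, 28, 64) = 64
B (P2): min(87, 64, 93) = 64
F (P1): max(51, 48, 23) = 51
G (Chance): 1/3·38 + 1/2·8 + 1/6·58 = 26.33
E (P2): min(51, 26.33, 42) = 26.33
I (P1): max(41, 49, 28) = 49
J (Chance): 1/3·16 + 1/3·86 + 1/3·80 = 60.67
K (P1): max(37, 21, 84) = 84
H (P2): min(49, 60.67, 84) = 49
Root (P1): max(64, 26.33, 49) = 64

64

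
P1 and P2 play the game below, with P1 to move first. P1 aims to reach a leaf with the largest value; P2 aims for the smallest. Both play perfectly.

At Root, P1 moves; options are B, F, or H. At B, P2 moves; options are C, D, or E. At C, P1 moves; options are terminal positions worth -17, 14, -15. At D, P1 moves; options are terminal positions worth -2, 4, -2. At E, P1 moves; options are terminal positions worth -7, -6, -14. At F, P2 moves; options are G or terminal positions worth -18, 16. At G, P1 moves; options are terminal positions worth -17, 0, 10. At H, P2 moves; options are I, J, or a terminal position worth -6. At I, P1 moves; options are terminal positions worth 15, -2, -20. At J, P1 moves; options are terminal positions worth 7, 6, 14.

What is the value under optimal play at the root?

-6

C (P1): max(-17, 14, -15) = 14
D (P1): max(-2, 4, -2) = 4
E (P1): max(-7, -6, -14) = -6
B (P2): min(14, 4, -6) = -6
G (P1): max(-17, 0, 10) = 10
F (P2): min(10, -18, 16) = -18
I (P1): max(15, -2, -20) = 15
J (P1): max(7, 6, 14) = 14
H (P2): min(15, 14, -6) = -6
Root (P1): max(-6, -18, -6) = -6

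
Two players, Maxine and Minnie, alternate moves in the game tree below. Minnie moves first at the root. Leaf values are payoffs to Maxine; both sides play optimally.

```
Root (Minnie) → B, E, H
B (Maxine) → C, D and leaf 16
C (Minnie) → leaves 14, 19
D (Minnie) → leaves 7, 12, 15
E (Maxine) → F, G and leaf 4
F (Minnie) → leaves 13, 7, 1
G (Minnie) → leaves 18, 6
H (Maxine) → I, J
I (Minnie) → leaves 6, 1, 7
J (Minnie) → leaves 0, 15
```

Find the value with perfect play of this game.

C (Minnie): min(14, 19) = 14
D (Minnie): min(7, 12, 15) = 7
B (Maxine): max(14, 7, 16) = 16
F (Minnie): min(13, 7, 1) = 1
G (Minnie): min(18, 6) = 6
E (Maxine): max(1, 6, 4) = 6
I (Minnie): min(6, 1, 7) = 1
J (Minnie): min(0, 15) = 0
H (Maxine): max(1, 0) = 1
Root (Minnie): min(16, 6, 1) = 1

1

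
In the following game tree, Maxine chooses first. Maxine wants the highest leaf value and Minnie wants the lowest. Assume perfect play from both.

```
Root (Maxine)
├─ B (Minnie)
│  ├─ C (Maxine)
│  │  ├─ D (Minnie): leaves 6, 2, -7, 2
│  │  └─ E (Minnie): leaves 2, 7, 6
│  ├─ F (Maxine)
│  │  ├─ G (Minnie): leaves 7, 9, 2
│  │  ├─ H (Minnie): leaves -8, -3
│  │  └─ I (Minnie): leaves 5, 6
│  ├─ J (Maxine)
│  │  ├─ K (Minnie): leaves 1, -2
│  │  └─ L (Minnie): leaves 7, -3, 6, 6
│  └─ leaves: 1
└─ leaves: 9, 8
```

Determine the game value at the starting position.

9

D (Minnie): min(6, 2, -7, 2) = -7
E (Minnie): min(2, 7, 6) = 2
C (Maxine): max(-7, 2) = 2
G (Minnie): min(7, 9, 2) = 2
H (Minnie): min(-8, -3) = -8
I (Minnie): min(5, 6) = 5
F (Maxine): max(2, -8, 5) = 5
K (Minnie): min(1, -2) = -2
L (Minnie): min(7, -3, 6, 6) = -3
J (Maxine): max(-2, -3) = -2
B (Minnie): min(2, 5, -2, 1) = -2
Root (Maxine): max(-2, 9, 8) = 9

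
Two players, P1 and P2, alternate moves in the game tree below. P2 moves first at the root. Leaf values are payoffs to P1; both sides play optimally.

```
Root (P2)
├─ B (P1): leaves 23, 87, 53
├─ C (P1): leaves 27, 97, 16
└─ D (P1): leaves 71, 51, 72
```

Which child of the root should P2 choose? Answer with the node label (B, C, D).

D

B (P1): max(23, 87, 53) = 87
C (P1): max(27, 97, 16) = 97
D (P1): max(71, 51, 72) = 72
Root (P2): min(87, 97, 72) = 72
P2 picks the child with the lowest value: D (value 72).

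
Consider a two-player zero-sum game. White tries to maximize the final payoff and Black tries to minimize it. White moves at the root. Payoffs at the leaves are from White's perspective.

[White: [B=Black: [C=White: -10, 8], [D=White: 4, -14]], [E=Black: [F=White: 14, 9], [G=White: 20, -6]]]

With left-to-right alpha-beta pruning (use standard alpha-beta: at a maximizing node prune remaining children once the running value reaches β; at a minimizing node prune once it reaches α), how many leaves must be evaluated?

C [α=-∞,β=+∞]: v=8
D [α=-∞,β=8]: v=4
B [α=-∞,β=+∞]: v=4
F [α=4,β=+∞]: v=14
G [α=4,β=14]: v=20 after child 1 ≥ β → β-cutoff, skip 1
E [α=4,β=+∞]: v=14
Root [α=-∞,β=+∞]: v=14
Leaves evaluated: 7 of 8.

7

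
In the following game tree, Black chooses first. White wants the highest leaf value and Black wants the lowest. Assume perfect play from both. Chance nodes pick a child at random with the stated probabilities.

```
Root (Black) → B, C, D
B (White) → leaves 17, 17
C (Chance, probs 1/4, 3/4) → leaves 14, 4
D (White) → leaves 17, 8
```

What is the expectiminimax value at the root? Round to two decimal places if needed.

B (White): max(17, 17) = 17
C (Chance): 1/4·14 + 3/4·4 = 6.5
D (White): max(17, 8) = 17
Root (Black): min(17, 6.5, 17) = 6.5

6.5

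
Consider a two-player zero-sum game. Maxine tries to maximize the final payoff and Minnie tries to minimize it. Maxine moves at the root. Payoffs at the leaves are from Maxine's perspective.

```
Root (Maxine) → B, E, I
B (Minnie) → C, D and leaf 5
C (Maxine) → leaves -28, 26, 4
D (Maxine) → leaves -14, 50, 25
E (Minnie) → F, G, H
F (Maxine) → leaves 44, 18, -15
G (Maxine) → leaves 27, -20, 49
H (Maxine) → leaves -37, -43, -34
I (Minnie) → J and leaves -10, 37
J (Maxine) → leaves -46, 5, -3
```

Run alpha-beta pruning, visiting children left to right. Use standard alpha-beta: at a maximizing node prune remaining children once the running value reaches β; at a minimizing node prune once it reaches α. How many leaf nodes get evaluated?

18

C [α=-∞,β=+∞]: v=26
D [α=-∞,β=26]: v=50 after child 2 ≥ β → β-cutoff, skip 1
B [α=-∞,β=+∞]: v=5
F [α=5,β=+∞]: v=44
G [α=5,β=44]: v=49
H [α=5,β=44]: v=-34
E [α=5,β=+∞]: v=-34
J [α=5,β=+∞]: v=5
I [α=5,β=+∞]: v=5 after child 1 ≤ α → α-cutoff, skip 2
Root [α=-∞,β=+∞]: v=5
Leaves evaluated: 18 of 21.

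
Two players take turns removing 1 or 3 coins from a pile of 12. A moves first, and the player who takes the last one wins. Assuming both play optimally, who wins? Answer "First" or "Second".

Compute winning (W) and losing (L) positions by backward induction:
i:   0  1  2  3  4  5  6  7  8  9 10 11 12
     L  W  L  W  L  W  L  W  L  W  L  W  L
Position 12 is L, so the second player wins.

Second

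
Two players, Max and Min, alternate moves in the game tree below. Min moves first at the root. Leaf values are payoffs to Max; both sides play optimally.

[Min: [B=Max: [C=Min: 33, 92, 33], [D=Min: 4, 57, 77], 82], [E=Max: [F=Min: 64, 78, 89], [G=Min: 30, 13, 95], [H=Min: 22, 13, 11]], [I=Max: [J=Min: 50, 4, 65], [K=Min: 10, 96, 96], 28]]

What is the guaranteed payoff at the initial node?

C (Min): min(33, 92, 33) = 33
D (Min): min(4, 57, 77) = 4
B (Max): max(33, 4, 82) = 82
F (Min): min(64, 78, 89) = 64
G (Min): min(30, 13, 95) = 13
H (Min): min(22, 13, 11) = 11
E (Max): max(64, 13, 11) = 64
J (Min): min(50, 4, 65) = 4
K (Min): min(10, 96, 96) = 10
I (Max): max(4, 10, 28) = 28
Root (Min): min(82, 64, 28) = 28

28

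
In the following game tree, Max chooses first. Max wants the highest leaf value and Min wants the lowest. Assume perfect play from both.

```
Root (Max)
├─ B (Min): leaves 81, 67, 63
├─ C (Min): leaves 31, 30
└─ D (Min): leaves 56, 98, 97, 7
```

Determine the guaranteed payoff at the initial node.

63

B (Min): min(81, 67, 63) = 63
C (Min): min(31, 30) = 30
D (Min): min(56, 98, 97, 7) = 7
Root (Max): max(63, 30, 7) = 63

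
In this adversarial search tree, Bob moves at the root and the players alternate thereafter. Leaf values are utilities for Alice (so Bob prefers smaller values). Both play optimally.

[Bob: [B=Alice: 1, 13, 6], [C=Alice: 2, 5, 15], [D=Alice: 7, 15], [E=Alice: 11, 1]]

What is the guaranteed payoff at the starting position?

B (Alice): max(1, 13, 6) = 13
C (Alice): max(2, 5, 15) = 15
D (Alice): max(7, 15) = 15
E (Alice): max(11, 1) = 11
Root (Bob): min(13, 15, 15, 11) = 11

11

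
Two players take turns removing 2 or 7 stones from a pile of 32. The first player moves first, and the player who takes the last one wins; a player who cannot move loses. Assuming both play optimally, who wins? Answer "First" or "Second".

W/L table (W = player to move can force a win):
i:   0  1  2  3  4  5  6  7  8  9 10 11 12 13 14 15 16 17 18 19 20 21 22 23 24 25 26 27 28 29 30 31 32
     L  L  W  W  L  L  W  W  W  L  L  W  W  L  L  W  W  W  L  L  W  W  L  L  W  W  W  L  L  W  W  L  L
Position 32 is L, so the second player wins.

Second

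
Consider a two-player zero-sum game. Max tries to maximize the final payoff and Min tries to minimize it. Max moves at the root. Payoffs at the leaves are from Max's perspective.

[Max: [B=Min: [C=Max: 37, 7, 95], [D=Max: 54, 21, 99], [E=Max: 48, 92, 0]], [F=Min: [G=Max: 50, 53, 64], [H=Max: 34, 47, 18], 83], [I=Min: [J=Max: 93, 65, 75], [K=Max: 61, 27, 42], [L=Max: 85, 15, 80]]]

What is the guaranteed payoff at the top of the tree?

92

C (Max): max(37, 7, 95) = 95
D (Max): max(54, 21, 99) = 99
E (Max): max(48, 92, 0) = 92
B (Min): min(95, 99, 92) = 92
G (Max): max(50, 53, 64) = 64
H (Max): max(34, 47, 18) = 47
F (Min): min(64, 47, 83) = 47
J (Max): max(93, 65, 75) = 93
K (Max): max(61, 27, 42) = 61
L (Max): max(85, 15, 80) = 85
I (Min): min(93, 61, 85) = 61
Root (Max): max(92, 47, 61) = 92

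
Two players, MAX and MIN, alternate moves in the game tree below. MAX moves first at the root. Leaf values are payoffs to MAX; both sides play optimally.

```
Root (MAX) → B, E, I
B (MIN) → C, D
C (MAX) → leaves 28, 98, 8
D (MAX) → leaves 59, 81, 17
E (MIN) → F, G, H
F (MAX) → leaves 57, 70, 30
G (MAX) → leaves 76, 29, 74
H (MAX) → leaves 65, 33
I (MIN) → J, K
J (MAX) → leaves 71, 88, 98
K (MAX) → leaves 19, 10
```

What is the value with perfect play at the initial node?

C (MAX): max(28, 98, 8) = 98
D (MAX): max(59, 81, 17) = 81
B (MIN): min(98, 81) = 81
F (MAX): max(57, 70, 30) = 70
G (MAX): max(76, 29, 74) = 76
H (MAX): max(65, 33) = 65
E (MIN): min(70, 76, 65) = 65
J (MAX): max(71, 88, 98) = 98
K (MAX): max(19, 10) = 19
I (MIN): min(98, 19) = 19
Root (MAX): max(81, 65, 19) = 81

81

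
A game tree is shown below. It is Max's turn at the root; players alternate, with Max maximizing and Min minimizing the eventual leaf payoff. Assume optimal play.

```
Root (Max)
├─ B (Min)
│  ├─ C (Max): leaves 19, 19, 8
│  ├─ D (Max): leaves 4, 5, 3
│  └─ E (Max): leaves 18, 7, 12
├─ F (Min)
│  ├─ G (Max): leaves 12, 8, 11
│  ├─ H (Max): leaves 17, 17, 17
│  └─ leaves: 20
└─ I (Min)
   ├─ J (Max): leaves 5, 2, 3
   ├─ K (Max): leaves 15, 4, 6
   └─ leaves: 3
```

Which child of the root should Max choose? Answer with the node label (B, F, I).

F

C (Max): max(19, 19, 8) = 19
D (Max): max(4, 5, 3) = 5
E (Max): max(18, 7, 12) = 18
B (Min): min(19, 5, 18) = 5
G (Max): max(12, 8, 11) = 12
H (Max): max(17, 17, 17) = 17
F (Min): min(12, 17, 20) = 12
J (Max): max(5, 2, 3) = 5
K (Max): max(15, 4, 6) = 15
I (Min): min(5, 15, 3) = 3
Root (Max): max(5, 12, 3) = 12
Max picks the child with the highest value: F (value 12).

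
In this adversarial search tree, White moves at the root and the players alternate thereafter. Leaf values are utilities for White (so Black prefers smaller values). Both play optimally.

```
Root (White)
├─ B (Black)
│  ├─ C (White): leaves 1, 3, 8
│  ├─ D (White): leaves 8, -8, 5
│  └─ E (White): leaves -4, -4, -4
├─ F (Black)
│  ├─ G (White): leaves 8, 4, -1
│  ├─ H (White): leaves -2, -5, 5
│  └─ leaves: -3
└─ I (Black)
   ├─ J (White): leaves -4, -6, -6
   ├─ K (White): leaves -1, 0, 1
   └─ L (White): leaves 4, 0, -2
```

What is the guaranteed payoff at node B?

C: max(1, 3, 8) = 8
D: max(8, -8, 5) = 8
E: max(-4, -4, -4) = -4
B: min(8, 8, -4) = -4

-4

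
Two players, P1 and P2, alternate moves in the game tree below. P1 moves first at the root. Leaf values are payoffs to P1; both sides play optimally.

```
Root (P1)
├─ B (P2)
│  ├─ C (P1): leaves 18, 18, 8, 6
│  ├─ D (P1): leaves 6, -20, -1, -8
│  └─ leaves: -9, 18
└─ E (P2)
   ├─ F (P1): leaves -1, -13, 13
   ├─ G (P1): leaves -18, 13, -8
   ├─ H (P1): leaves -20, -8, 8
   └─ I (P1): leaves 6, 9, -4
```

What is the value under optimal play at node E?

8

F: max(-1, -13, 13) = 13
G: max(-18, 13, -8) = 13
H: max(-20, -8, 8) = 8
I: max(6, 9, -4) = 9
E: min(13, 13, 8, 9) = 8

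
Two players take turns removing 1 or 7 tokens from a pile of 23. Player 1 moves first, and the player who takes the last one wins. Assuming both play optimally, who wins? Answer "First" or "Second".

First

Positions where the player to move wins (W) vs loses (L):
i:   0  1  2  3  4  5  6  7  8  9 10 11 12 13 14 15 16 17 18 19 20 21 22 23
     L  W  L  W  L  W  L  W  L  W  L  W  L  W  L  W  L  W  L  W  L  W  L  W
Position 23 is W, so the first player wins.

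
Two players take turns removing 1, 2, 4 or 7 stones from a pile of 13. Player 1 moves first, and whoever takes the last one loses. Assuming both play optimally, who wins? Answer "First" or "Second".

W/L table (W = player to move can force a win):
i:   0  1  2  3  4  5  6  7  8  9 10 11 12 13
     W  L  W  W  L  W  W  L  W  W  L  W  W  L
Position 13 is L, so the second player wins.

Second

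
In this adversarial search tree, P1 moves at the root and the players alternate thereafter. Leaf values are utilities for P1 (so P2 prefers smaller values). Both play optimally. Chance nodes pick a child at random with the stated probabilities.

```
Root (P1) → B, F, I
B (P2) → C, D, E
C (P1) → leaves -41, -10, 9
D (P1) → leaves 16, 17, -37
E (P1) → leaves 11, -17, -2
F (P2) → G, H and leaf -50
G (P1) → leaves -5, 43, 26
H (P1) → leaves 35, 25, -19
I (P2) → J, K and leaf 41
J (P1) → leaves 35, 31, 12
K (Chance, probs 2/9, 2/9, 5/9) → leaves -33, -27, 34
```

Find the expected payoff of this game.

C (P1): max(-41, -10, 9) = 9
D (P1): max(16, 17, -37) = 17
E (P1): max(11, -17, -2) = 11
B (P2): min(9, 17, 11) = 9
G (P1): max(-5, 43, 26) = 43
H (P1): max(35, 25, -19) = 35
F (P2): min(43, 35, -50) = -50
J (P1): max(35, 31, 12) = 35
K (Chance): 2/9·-33 + 2/9·-27 + 5/9·34 = 5.56
I (P2): min(35, 5.56, 41) = 5.56
Root (P1): max(9, -50, 5.56) = 9

9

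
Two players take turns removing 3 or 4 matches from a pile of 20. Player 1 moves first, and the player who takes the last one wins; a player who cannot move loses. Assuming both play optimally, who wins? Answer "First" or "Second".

First

Compute winning (W) and losing (L) positions by backward induction:
i:   0  1  2  3  4  5  6  7  8  9 10 11 12 13 14 15 16 17 18 19 20
     L  L  L  W  W  W  W  L  L  L  W  W  W  W  L  L  L  W  W  W  W
Position 20 is W, so the first player wins.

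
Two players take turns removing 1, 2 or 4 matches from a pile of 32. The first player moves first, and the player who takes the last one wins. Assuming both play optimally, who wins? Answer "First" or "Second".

First

Compute winning (W) and losing (L) positions by backward induction:
i:   0  1  2  3  4  5  6  7  8  9 10 11 12 13 14 15 16 17 18 19 20 21 22 23 24 25 26 27 28 29 30 31 32
     L  W  W  L  W  W  L  W  W  L  W  W  L  W  W  L  W  W  L  W  W  L  W  W  L  W  W  L  W  W  L  W  W
Position 32 is W, so the first player wins.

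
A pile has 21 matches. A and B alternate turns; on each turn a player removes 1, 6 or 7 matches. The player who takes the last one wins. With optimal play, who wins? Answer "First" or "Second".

Mark each pile size as W (mover wins) or L (mover loses):
i:   0  1  2  3  4  5  6  7  8  9 10 11 12 13 14 15 16 17 18 19 20 21
     L  W  L  W  L  W  W  W  W  W  W  W  L  W  L  W  L  W  W  W  W  W
Position 21 is W, so the first player wins.

First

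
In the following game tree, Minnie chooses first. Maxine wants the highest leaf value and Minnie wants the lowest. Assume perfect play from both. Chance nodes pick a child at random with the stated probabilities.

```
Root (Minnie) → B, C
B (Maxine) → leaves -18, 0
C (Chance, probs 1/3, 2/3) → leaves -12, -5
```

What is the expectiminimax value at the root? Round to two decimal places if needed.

B (Maxine): max(-18, 0) = 0
C (Chance): 1/3·-12 + 2/3·-5 = -7.33
Root (Minnie): min(0, -7.33) = -7.33

-7.33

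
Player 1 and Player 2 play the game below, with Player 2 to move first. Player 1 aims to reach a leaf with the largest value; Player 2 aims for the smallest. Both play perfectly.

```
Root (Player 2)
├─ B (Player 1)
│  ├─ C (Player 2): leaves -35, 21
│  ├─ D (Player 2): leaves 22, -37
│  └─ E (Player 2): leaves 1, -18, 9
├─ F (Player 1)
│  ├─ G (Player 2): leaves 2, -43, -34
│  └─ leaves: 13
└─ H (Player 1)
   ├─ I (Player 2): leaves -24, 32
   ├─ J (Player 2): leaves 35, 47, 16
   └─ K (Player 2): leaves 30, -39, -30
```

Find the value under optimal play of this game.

-18

C (Player 2): min(-35, 21) = -35
D (Player 2): min(22, -37) = -37
E (Player 2): min(1, -18, 9) = -18
B (Player 1): max(-35, -37, -18) = -18
G (Player 2): min(2, -43, -34) = -43
F (Player 1): max(-43, 13) = 13
I (Player 2): min(-24, 32) = -24
J (Player 2): min(35, 47, 16) = 16
K (Player 2): min(30, -39, -30) = -39
H (Player 1): max(-24, 16, -39) = 16
Root (Player 2): min(-18, 13, 16) = -18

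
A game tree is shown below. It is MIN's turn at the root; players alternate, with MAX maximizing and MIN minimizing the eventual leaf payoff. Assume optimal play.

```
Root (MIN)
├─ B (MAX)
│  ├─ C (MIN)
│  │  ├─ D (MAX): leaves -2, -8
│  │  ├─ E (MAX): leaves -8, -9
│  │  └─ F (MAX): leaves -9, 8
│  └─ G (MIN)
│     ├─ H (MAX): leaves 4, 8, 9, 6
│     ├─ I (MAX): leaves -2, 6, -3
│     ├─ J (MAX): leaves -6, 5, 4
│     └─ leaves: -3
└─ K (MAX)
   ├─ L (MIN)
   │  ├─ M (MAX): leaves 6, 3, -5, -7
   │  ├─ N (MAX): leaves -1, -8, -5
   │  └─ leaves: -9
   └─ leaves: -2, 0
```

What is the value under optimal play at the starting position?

D (MAX): max(-2, -8) = -2
E (MAX): max(-8, -9) = -8
F (MAX): max(-9, 8) = 8
C (MIN): min(-2, -8, 8) = -8
H (MAX): max(4, 8, 9, 6) = 9
I (MAX): max(-2, 6, -3) = 6
J (MAX): max(-6, 5, 4) = 5
G (MIN): min(9, 6, 5, -3) = -3
B (MAX): max(-8, -3) = -3
M (MAX): max(6, 3, -5, -7) = 6
N (MAX): max(-1, -8, -5) = -1
L (MIN): min(6, -1, -9) = -9
K (MAX): max(-9, -2, 0) = 0
Root (MIN): min(-3, 0) = -3

-3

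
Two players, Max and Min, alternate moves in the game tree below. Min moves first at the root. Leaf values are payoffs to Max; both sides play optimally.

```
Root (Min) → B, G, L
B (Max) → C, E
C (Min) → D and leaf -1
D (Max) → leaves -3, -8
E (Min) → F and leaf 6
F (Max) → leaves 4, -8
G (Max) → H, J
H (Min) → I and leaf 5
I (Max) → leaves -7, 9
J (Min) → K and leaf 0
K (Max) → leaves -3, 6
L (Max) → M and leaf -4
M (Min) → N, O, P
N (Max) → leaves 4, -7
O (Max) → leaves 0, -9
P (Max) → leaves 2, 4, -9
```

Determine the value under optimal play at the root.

0

D (Max): max(-3, -8) = -3
C (Min): min(-3, -1) = -3
F (Max): max(4, -8) = 4
E (Min): min(4, 6) = 4
B (Max): max(-3, 4) = 4
I (Max): max(-7, 9) = 9
H (Min): min(9, 5) = 5
K (Max): max(-3, 6) = 6
J (Min): min(6, 0) = 0
G (Max): max(5, 0) = 5
N (Max): max(4, -7) = 4
O (Max): max(0, -9) = 0
P (Max): max(2, 4, -9) = 4
M (Min): min(4, 0, 4) = 0
L (Max): max(0, -4) = 0
Root (Min): min(4, 5, 0) = 0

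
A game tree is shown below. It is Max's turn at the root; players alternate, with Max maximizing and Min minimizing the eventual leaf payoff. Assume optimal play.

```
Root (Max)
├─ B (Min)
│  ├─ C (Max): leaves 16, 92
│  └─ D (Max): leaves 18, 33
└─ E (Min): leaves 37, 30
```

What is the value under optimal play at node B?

33

C: max(16, 92) = 92
D: max(18, 33) = 33
B: min(92, 33) = 33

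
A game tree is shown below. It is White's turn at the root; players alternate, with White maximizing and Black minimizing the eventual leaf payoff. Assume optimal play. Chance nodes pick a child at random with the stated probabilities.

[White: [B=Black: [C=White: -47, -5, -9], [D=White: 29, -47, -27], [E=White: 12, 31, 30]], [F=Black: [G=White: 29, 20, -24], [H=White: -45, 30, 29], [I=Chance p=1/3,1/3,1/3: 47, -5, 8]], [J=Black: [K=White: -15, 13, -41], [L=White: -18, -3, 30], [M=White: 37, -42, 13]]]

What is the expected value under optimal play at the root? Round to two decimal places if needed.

C (White): max(-47, -5, -9) = -5
D (White): max(29, -47, -27) = 29
E (White): max(12, 31, 30) = 31
B (Black): min(-5, 29, 31) = -5
G (White): max(29, 20, -24) = 29
H (White): max(-45, 30, 29) = 30
I (Chance): 1/3·47 + 1/3·-5 + 1/3·8 = 16.67
F (Black): min(29, 30, 16.67) = 16.67
K (White): max(-15, 13, -41) = 13
L (White): max(-18, -3, 30) = 30
M (White): max(37, -42, 13) = 37
J (Black): min(13, 30, 37) = 13
Root (White): max(-5, 16.67, 13) = 16.67

16.67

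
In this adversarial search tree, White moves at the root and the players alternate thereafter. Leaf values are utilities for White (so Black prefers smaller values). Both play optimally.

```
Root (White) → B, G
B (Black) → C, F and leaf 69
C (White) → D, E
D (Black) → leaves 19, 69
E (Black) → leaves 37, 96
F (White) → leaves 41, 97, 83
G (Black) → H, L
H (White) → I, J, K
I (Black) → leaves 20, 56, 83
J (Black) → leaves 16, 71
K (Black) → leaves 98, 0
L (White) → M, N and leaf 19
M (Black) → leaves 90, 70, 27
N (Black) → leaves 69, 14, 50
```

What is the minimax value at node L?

27

M: min(90, 70, 27) = 27
N: min(69, 14, 50) = 14
L: max(27, 14, 19) = 27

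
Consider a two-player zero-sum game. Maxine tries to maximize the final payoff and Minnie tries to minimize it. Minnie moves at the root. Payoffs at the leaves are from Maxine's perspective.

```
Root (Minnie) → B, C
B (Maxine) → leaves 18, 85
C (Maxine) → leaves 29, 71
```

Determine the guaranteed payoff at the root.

B (Maxine): max(18, 85) = 85
C (Maxine): max(29, 71) = 71
Root (Minnie): min(85, 71) = 71

71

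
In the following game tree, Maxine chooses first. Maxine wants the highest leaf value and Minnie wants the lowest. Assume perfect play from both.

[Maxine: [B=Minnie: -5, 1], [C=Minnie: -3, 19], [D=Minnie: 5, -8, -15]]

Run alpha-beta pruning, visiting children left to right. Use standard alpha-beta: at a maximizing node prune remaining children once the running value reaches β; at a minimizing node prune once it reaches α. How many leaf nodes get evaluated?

6

B [α=-∞,β=+∞]: v=-5
C [α=-5,β=+∞]: v=-3
D [α=-3,β=+∞]: v=-8 after child 2 ≤ α → α-cutoff, skip 1
Root [α=-∞,β=+∞]: v=-3
Leaves evaluated: 6 of 7.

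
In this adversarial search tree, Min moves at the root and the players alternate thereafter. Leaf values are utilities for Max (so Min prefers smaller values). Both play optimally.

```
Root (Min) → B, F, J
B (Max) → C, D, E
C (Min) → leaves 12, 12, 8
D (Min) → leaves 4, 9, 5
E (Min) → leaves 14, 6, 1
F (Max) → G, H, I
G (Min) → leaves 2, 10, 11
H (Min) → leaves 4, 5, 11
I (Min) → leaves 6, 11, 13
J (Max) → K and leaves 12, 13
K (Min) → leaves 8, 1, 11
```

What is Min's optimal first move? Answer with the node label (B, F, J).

C (Min): min(12, 12, 8) = 8
D (Min): min(4, 9, 5) = 4
E (Min): min(14, 6, 1) = 1
B (Max): max(8, 4, 1) = 8
G (Min): min(2, 10, 11) = 2
H (Min): min(4, 5, 11) = 4
I (Min): min(6, 11, 13) = 6
F (Max): max(2, 4, 6) = 6
K (Min): min(8, 1, 11) = 1
J (Max): max(1, 12, 13) = 13
Root (Min): min(8, 6, 13) = 6
Min picks the child with the lowest value: F (value 6).

F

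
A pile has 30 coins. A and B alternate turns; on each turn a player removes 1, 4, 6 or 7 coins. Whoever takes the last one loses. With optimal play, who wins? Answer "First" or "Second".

First

Mark each pile size as W (mover wins) or L (mover loses):
i:   0  1  2  3  4  5  6  7  8  9 10 11 12 13 14 15 16 17 18 19 20 21 22 23 24 25 26 27 28 29 30
     W  L  W  L  W  W  L  W  W  W  W  L  W  W  L  W  L  W  W  L  W  W  W  W  L  W  W  L  W  L  W
Position 30 is W, so the first player wins.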